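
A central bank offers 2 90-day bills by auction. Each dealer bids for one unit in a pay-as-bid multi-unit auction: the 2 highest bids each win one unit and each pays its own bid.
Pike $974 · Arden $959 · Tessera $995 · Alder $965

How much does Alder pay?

Ordering the bids: 995 (Tessera), 974 (Pike), 965 (Alder), 959 (Arden)
The 2 highest are Tessera, Pike.
Alder does not win → $0.

Alder pays $0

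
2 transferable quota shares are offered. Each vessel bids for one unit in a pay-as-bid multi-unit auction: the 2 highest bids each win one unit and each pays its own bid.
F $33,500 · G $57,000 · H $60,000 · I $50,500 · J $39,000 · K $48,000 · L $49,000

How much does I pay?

I pays $0

Bids ranked high→low: 60,000 (H), 57,000 (G), 50,500 (I), 49,000 (L), …
Winners (2 units): H, G.
I does not win → $0.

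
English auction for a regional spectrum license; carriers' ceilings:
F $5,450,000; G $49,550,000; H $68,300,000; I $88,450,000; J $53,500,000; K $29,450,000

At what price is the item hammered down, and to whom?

I wins at $68,300,000

Sorting limits: 88,450,000 (I) > 68,300,000 (H) > 53,500,000 (J) > 49,550,000 (G) > 29,450,000 (K) > 5,450,000 (F)
H is the last rival to drop out, at $68,300,000; I remains and wins at that price.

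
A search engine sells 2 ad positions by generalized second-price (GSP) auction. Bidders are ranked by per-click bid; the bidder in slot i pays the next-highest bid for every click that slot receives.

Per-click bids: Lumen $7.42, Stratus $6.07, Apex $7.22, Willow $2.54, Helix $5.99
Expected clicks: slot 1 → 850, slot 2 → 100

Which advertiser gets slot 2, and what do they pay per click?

Apex; $6.07 per click

Ranked by bid: $7.42 (Lumen) > $7.22 (Apex) > $6.07 (Stratus) > …
Slot 2 goes to the second-ranked bidder, Apex, who pays the next bid down: $6.07/click.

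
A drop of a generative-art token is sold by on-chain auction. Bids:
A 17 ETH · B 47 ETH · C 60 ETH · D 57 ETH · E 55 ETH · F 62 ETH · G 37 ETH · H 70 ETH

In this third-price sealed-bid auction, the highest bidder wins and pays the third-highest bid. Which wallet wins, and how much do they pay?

H pays 60 ETH

Bids ranked: 70 (H) > 62 (F) > 60 (C) > 57 (D) > 55 (E) > 47 (B) > …
H wins; payment is bid #3 in the ranking = 60 ETH.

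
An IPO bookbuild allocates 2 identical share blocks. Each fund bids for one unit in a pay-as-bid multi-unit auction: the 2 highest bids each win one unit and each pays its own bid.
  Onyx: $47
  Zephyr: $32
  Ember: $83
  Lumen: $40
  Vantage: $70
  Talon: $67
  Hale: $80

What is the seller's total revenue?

Total revenue: $163

Ordering the bids: 83 (Ember), 80 (Hale), 70 (Vantage), 67 (Talon), …
Top 2: Ember, Hale.
Total revenue = 83 + 80 = $163.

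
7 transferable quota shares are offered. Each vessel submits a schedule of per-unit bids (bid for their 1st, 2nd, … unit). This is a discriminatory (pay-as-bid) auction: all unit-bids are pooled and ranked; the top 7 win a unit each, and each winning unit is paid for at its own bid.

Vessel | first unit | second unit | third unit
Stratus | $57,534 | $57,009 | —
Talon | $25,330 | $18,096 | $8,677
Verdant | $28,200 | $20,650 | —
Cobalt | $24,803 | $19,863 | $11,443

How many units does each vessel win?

Cobalt 2, Stratus 2, Talon 1, Verdant 2

All unit-bids, highest first — top 7: 57,534 (Stratus-1), 57,009 (Stratus-2), 28,200 (Verdant-1), 25,330 (Talon-1), 24,803 (Cobalt-1), 20,650 (Verdant-2), 19,863 (Cobalt-2)
Next rejected bid: $18,096 (not a price — pay-as-bid).
Allocation: Cobalt 2, Stratus 2, Talon 1, Verdant 2.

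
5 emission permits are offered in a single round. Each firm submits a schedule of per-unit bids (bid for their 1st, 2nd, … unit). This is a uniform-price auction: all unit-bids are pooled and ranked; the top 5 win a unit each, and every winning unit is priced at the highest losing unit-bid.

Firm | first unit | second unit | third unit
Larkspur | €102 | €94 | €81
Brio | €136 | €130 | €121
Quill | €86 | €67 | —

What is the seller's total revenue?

Total revenue: €430

Merging the schedules and taking the best 5: 136 (Brio-1), 130 (Brio-2), 121 (Brio-3), 102 (Larkspur-1), 94 (Larkspur-2)
First bid not allocated: €86.
Allocation: Brio 3, Larkspur 2. Every unit priced at €86.
Revenue = 5 × 86 = €430.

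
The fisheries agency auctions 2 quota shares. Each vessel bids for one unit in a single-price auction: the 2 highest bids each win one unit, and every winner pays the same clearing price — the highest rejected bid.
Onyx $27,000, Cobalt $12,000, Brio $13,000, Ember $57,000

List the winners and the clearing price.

Ember, Onyx; each pays $13,000

Bids ranked high→low: 57,000 (Ember), 27,000 (Onyx), 13,000 (Brio), 12,000 (Cobalt)
Top 2: Ember, Onyx.
Clearing price = highest rejected bid = $13,000.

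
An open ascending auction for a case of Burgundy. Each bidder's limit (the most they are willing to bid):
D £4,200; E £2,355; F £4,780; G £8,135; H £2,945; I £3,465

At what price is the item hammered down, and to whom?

G wins at £4,780

Open ascending-bid auction: the price rises until one bidder remains; the winner pays the price at which the last rival dropped out.
Sorting limits: 8,135 (G) > 4,780 (F) > 4,200 (D) > 3,465 (I) > 2,945 (H) > 2,355 (E)
Once the price passes £4,780, only G is left; the hammer falls at F's limit of £4,780.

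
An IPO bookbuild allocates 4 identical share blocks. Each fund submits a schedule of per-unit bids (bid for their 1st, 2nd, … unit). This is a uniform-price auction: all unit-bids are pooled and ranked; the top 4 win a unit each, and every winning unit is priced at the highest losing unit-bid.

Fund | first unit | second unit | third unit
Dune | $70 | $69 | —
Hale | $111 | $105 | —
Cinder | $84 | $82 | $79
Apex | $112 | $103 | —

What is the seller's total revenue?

Total revenue: $336

All unit-bids, highest first — top 4: 112 (Apex-1), 111 (Hale-1), 105 (Hale-2), 103 (Apex-2)
First bid not allocated: $84.
Allocation: Apex 2, Hale 2. Every unit priced at $84.
Revenue = 4 × 84 = $336.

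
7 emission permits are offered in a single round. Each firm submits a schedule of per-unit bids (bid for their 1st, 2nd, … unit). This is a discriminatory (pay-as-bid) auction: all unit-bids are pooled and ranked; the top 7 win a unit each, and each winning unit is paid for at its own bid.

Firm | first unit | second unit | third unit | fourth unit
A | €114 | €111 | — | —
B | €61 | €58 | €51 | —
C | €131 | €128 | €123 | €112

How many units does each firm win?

A 2, B 1, C 4

All unit-bids, highest first — top 7: 131 (C-1), 128 (C-2), 123 (C-3), 114 (A-1), 112 (C-4), 111 (A-2), 61 (B-1)
Next rejected bid: €58 (not a price — pay-as-bid).
Allocation: A 2, B 1, C 4.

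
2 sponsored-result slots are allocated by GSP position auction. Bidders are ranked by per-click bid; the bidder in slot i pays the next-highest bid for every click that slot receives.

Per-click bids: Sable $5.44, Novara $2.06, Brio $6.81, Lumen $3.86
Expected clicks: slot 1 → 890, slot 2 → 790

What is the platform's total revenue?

Total revenue: $7891.00

Per-click bids in order: $6.81 (Brio) > $5.44 (Sable) > $3.86 (Lumen) > …
Slot 1: Brio pays $5.44 × 890 = $4841.60
Slot 2: Sable pays $3.86 × 790 = $3049.40
Total = $7891.00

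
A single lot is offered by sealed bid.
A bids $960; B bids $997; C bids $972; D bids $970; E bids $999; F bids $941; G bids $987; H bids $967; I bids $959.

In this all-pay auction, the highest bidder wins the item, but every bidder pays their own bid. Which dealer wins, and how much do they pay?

E pays $999

Sorting bids: 999 (E) > 997 (B) > 987 (G) > 972 (C) > 970 (D) > 967 (H) > …
E is highest and takes the item; every bidder forfeits their bid.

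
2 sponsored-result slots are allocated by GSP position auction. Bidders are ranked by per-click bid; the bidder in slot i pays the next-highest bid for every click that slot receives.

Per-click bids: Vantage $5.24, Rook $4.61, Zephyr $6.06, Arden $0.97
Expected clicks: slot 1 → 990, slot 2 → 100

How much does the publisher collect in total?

Per-click bids in order: $6.06 (Zephyr) > $5.24 (Vantage) > $4.61 (Rook) > …
Slot 1: Zephyr pays $5.24 × 990 = $5187.60
Slot 2: Vantage pays $4.61 × 100 = $461.00
Total = $5648.60

Total revenue: $5648.60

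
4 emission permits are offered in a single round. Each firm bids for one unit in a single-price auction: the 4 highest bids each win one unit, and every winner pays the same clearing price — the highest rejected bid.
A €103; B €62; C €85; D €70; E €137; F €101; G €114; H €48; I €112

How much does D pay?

D pays €0

Ordering the bids: 137 (E), 114 (G), 112 (I), 103 (A), 101 (F), 85 (C), …
Winners (4 units): E, G, I, A.
First losing bid is F's €101, which sets the uniform price.
D does not win → pays €0.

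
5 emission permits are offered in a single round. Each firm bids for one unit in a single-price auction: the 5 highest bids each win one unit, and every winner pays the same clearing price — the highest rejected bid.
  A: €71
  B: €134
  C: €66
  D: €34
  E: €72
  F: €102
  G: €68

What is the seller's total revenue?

Total revenue: €330

Sorting: 134 (B), 102 (F), 72 (E), 71 (A), 68 (G), 66 (C), 34 (D)
The 5 highest are B, F, E, A, G.
Clearing price = highest rejected bid = €66.
Total revenue = 5 × €66 = €330.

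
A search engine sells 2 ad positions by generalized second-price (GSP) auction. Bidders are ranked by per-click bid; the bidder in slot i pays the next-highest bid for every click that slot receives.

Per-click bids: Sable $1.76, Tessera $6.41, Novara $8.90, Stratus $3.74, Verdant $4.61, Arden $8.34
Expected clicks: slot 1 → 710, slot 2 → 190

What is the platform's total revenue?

Per-click bids in order: $8.90 (Novara) > $8.34 (Arden) > $6.41 (Tessera) > …
Slot 1: Novara pays $8.34 × 710 = $5921.40
Slot 2: Arden pays $6.41 × 190 = $1217.90
Total = $7139.30

Total revenue: $7139.30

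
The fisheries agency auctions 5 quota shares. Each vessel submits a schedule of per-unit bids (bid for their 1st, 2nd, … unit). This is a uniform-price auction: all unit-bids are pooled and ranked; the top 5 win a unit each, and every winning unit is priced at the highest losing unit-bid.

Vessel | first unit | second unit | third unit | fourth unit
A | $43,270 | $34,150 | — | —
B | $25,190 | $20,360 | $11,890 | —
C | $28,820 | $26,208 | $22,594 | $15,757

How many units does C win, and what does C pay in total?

C: 2 units, pays $45,188

Pooled unit-bids ranked (top 5): 43,270 (A-1), 34,150 (A-2), 28,820 (C-1), 26,208 (C-2), 25,190 (B-1)
First bid not allocated: $22,594.
C wins 2 unit(s) at $22,594 each.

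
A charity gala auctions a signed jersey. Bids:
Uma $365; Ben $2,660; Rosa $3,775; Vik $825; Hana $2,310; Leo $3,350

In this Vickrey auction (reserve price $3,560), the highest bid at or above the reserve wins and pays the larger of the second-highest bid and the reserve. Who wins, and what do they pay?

Vickrey auction (reserve price $3,560): the highest bid at or above the reserve wins and pays the larger of the second-highest bid and the reserve.
Sorting bids: 3,775 (Rosa) > 3,350 (Leo) > 2,660 (Ben) > 2,310 (Hana) > 825 (Vik) > 365 (Uma)
Highest eligible bid: Rosa at $3,775.
Second-highest bid $3,350 is below the reserve $3,560, so the reserve binds → payment $3,560.

Rosa pays $3,560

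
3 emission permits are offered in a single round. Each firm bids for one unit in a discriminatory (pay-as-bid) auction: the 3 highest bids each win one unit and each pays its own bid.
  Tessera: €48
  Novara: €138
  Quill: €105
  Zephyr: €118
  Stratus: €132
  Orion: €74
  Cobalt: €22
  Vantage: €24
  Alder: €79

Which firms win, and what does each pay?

Bids ranked high→low: 138 (Novara), 132 (Stratus), 118 (Zephyr), 105 (Quill), 79 (Alder), …
The 3 highest are Novara, Stratus, Zephyr.
Each winner pays its own bid: Novara €138, Stratus €132, Zephyr €118.

Novara €138, Stratus €132, Zephyr €118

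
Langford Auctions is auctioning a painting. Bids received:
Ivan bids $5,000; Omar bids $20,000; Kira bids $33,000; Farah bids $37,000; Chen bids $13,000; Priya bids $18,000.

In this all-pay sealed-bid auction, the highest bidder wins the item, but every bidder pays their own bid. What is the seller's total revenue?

Bids ranked: 37,000 (Farah) > 33,000 (Kira) > 20,000 (Omar) > 18,000 (Priya) > 13,000 (Chen) > 5,000 (Ivan)
Farah wins with the top bid; all bids are sunk regardless.
Every bidder forfeits their bid regardless of winning.
Revenue = 5,000 + 20,000 + 33,000 + 37,000 + 13,000 + 18,000 = $126,000.

Total revenue: $126,000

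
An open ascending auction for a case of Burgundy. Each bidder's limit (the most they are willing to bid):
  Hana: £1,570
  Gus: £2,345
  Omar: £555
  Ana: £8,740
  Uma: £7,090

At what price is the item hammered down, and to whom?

Ana wins at £7,090

Open ascending-bid auction: the price rises until one bidder remains; the winner pays the price at which the last rival dropped out.
Sorting limits: 8,740 (Ana) > 7,090 (Uma) > 2,345 (Gus) > 1,570 (Hana) > 555 (Omar)
Once the price passes £7,090, only Ana is left; the hammer falls at Uma's limit of £7,090.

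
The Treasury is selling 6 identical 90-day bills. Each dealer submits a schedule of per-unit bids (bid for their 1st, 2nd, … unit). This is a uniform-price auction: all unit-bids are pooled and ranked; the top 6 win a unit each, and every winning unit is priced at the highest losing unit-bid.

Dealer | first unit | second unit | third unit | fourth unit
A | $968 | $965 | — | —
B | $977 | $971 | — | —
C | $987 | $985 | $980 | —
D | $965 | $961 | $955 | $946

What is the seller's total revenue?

Merging the schedules and taking the best 6: 987 (C-1), 985 (C-2), 980 (C-3), 977 (B-1), 971 (B-2), 968 (A-1)
The (k+1)-th unit-bid is $965.
Allocation: A 1, B 2, C 3. Every unit priced at $965.
Revenue = 6 × 965 = $5,790.

Total revenue: $5,790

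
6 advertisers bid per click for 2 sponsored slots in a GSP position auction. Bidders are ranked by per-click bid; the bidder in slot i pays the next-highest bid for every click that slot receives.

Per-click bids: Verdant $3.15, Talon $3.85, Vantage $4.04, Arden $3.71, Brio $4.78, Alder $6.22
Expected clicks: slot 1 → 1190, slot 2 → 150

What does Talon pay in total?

Ranked by bid: $6.22 (Alder) > $4.78 (Brio) > $4.04 (Vantage) > …
Talon ranks below slot 2 → no slot, pays nothing.

Talon pays $0.00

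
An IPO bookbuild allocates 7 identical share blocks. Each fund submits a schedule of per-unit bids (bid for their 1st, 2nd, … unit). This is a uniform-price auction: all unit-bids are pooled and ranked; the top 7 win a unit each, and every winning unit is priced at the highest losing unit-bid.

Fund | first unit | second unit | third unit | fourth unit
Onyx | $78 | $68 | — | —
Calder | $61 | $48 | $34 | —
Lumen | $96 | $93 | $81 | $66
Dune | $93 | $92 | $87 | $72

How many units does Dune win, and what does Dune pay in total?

Dune: 3 units, pays $216

Pooled unit-bids ranked (top 7): 96 (Lumen-1), 93 (Lumen-2), 93 (Dune-1), 92 (Dune-2), 87 (Dune-3), 81 (Lumen-3), 78 (Onyx-1)
The (k+1)-th unit-bid is $72.
Dune wins 3 unit(s) at $72 each.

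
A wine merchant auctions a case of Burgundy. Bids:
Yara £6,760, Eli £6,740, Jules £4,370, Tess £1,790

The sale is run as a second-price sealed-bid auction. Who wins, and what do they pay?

Bids in order: 6,760 (Yara) > 6,740 (Eli) > 4,370 (Jules) > 1,790 (Tess)
Yara is highest; pays the second-highest bid, £6,740.

Yara pays £6,740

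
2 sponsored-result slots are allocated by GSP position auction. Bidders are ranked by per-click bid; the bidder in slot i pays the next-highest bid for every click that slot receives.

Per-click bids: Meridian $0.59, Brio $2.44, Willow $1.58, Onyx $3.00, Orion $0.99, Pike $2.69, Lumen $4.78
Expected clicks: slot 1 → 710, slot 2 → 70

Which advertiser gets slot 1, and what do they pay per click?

Lumen; $3.00 per click

Per-click bids in order: $4.78 (Lumen) > $3.00 (Onyx) > $2.69 (Pike) > …
Slot 1 goes to the first-ranked bidder, Lumen, who pays the next bid down: $3.00/click.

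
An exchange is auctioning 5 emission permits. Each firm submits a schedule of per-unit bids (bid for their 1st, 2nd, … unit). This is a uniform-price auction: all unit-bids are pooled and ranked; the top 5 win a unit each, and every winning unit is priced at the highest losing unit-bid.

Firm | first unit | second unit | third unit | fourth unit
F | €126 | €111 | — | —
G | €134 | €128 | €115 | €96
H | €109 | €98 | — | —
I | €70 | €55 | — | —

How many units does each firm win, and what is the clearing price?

Pooled unit-bids ranked (top 5): 134 (G-1), 128 (G-2), 126 (F-1), 115 (G-3), 111 (F-2)
First bid not allocated: €109.
Allocation: F 2, G 3.

F 2, G 3; clearing price €109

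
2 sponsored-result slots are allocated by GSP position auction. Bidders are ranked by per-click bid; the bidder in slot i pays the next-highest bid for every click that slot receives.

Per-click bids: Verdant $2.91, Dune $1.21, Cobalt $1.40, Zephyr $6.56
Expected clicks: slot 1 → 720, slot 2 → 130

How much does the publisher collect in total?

Total revenue: $2277.20

Sorting advertisers: $6.56 (Zephyr) > $2.91 (Verdant) > $1.40 (Cobalt) > …
Slot 1: Zephyr pays $2.91 × 720 = $2095.20
Slot 2: Verdant pays $1.40 × 130 = $182.00
Total = $2277.20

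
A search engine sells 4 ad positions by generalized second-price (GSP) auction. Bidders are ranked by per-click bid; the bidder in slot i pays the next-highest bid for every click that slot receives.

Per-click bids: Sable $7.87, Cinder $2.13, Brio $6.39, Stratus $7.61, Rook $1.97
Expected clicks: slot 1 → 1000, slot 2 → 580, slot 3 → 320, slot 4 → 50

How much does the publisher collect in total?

Total revenue: $12096.30

Per-click bids in order: $7.87 (Sable) > $7.61 (Stratus) > $6.39 (Brio) > $2.13 (Cinder) > $1.97 (Rook)
Slot 1: Sable pays $7.61 × 1000 = $7610.00
Slot 2: Stratus pays $6.39 × 580 = $3706.20
Slot 3: Brio pays $2.13 × 320 = $681.60
Slot 4: Cinder pays $1.97 × 50 = $98.50
Total = $12096.30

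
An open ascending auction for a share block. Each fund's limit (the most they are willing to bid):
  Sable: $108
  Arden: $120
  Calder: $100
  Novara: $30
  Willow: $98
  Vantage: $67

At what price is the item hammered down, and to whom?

Arden wins at $108

Rule: the price rises until one bidder remains; the winner pays the price at which the last rival dropped out.
Limits in order: 120 (Arden) > 108 (Sable) > 100 (Calder) > 98 (Willow) > 67 (Vantage) > 30 (Novara)
Bidding ends when Sable exits at $108; Arden takes it.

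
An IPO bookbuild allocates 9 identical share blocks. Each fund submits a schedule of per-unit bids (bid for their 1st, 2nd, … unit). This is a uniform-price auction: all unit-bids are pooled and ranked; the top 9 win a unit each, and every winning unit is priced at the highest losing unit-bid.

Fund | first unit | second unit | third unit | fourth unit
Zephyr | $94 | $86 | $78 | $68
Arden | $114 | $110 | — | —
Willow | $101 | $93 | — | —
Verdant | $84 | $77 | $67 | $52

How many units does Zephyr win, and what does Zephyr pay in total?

Zephyr: 3 units, pays $204

All unit-bids, highest first — top 9: 114 (Arden-1), 110 (Arden-2), 101 (Willow-1), 94 (Zephyr-1), 93 (Willow-2), 86 (Zephyr-2), 84 (Verdant-1), 78 (Zephyr-3), 77 (Verdant-2)
Highest rejected unit-bid = $68.
Zephyr wins 3 unit(s) at $68 each.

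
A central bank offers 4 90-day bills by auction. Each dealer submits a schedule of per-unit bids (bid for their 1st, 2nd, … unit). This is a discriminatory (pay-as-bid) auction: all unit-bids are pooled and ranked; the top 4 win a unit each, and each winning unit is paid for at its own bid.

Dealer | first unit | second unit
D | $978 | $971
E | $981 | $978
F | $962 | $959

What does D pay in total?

Pooled unit-bids ranked (top 4): 981 (E-1), 978 (D-1), 978 (E-2), 971 (D-2)
Next rejected bid: $962 (not a price — pay-as-bid).
D's winning unit-bids: 978 + 971 = $1,949.

D pays $1,949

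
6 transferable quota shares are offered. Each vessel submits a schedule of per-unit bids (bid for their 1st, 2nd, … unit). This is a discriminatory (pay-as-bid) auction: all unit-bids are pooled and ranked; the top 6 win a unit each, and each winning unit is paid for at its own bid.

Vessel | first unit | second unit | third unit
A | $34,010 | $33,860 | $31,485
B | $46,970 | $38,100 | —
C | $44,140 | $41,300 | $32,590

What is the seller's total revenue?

Merging the schedules and taking the best 6: 46,970 (B-1), 44,140 (C-1), 41,300 (C-2), 38,100 (B-2), 34,010 (A-1), 33,860 (A-2)
Next rejected bid: $32,590 (not a price — pay-as-bid).
Each winning unit pays its own bid.
Revenue = 46,970 + 44,140 + 41,300 + 38,100 + 34,010 + 33,860 = $238,380.

Total revenue: $238,380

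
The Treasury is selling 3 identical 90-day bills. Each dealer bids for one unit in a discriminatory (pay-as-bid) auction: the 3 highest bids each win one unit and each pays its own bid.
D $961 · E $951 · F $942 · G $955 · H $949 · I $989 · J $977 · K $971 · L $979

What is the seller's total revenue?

Total revenue: $2,945

Bids ranked high→low: 989 (I), 979 (L), 977 (J), 971 (K), 961 (D), …
Winners (3 units): I, L, J.
Total revenue = 989 + 979 + 977 = $2,945.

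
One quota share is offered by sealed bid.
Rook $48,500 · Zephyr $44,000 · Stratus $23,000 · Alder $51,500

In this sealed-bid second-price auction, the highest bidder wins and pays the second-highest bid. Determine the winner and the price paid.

Alder pays $48,500

Bids ranked: 51,500 (Alder) > 48,500 (Rook) > 44,000 (Zephyr) > 23,000 (Stratus)
Alder is highest; pays the second-highest bid, $48,500.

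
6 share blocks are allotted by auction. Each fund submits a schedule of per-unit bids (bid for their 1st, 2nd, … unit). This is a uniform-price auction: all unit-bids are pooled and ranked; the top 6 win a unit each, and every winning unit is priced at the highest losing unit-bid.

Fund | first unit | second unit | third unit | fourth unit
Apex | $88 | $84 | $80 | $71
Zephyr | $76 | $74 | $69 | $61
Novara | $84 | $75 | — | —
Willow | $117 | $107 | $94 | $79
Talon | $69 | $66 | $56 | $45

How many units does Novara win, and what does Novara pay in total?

Novara: 1 unit, pays $80

Pooled unit-bids ranked (top 6): 117 (Willow-1), 107 (Willow-2), 94 (Willow-3), 88 (Apex-1), 84 (Apex-2), 84 (Novara-1)
The (k+1)-th unit-bid is $80.
Novara wins 1 unit(s) at $80 each.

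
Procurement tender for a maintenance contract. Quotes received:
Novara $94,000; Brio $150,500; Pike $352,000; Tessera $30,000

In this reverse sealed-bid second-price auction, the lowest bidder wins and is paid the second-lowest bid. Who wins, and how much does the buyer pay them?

Tessera is paid $94,000

Sorting bids: 30,000 (Tessera) < 94,000 (Novara) < 150,500 (Brio) < 352,000 (Pike)
Tessera wins with the lowest bid; price is set by the runner-up at $94,000.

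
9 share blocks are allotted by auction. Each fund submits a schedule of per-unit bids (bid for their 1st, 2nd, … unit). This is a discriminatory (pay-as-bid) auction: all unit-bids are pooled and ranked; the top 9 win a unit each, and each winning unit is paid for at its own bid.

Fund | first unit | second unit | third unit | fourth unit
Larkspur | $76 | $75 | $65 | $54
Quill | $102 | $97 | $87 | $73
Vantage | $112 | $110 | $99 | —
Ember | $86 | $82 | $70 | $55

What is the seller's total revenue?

Total revenue: $851

Merging the schedules and taking the best 9: 112 (Vantage-1), 110 (Vantage-2), 102 (Quill-1), 99 (Vantage-3), 97 (Quill-2), 87 (Quill-3), 86 (Ember-1), 82 (Ember-2), 76 (Larkspur-1)
Next rejected bid: $75 (not a price — pay-as-bid).
Each winning unit pays its own bid.
Revenue = 112 + 110 + 102 + 99 + 97 + 87 + 86 + 82 + 76 = $851.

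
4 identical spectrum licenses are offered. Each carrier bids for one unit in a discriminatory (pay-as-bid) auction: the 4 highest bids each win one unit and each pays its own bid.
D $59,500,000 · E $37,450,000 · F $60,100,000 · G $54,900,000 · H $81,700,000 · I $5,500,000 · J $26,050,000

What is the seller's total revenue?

Total revenue: $256,200,000

Bids ranked high→low: 81,700,000 (H), 60,100,000 (F), 59,500,000 (D), 54,900,000 (G), 37,450,000 (E), 26,050,000 (J), …
The 4 highest are H, F, D, G.
Total revenue = 81,700,000 + 60,100,000 + 59,500,000 + 54,900,000 = $256,200,000.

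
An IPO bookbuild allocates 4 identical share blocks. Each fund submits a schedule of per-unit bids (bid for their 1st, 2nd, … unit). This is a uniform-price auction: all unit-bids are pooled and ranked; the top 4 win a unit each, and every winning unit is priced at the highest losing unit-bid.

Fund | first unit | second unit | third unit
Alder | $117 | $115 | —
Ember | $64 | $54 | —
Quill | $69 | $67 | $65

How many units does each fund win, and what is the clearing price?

Pooled unit-bids ranked (top 4): 117 (Alder-1), 115 (Alder-2), 69 (Quill-1), 67 (Quill-2)
Highest rejected unit-bid = $65.
Allocation: Alder 2, Quill 2.

Alder 2, Quill 2; clearing price $65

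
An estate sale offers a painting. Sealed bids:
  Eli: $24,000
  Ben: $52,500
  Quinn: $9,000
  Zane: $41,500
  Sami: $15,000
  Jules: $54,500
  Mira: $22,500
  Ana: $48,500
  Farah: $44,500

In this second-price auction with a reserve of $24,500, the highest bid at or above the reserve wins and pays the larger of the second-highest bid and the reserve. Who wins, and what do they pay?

Jules pays $52,500

Rule: the highest bid at or above the reserve wins and pays the larger of the second-highest bid and the reserve.
Bids in order: 54,500 (Jules) > 52,500 (Ben) > 48,500 (Ana) > 44,500 (Farah) > 41,500 (Zane) > 24,000 (Eli) > …
Highest eligible bid: Jules at $54,500.
Second-highest bid $52,500 exceeds the reserve $24,500 → payment $52,500.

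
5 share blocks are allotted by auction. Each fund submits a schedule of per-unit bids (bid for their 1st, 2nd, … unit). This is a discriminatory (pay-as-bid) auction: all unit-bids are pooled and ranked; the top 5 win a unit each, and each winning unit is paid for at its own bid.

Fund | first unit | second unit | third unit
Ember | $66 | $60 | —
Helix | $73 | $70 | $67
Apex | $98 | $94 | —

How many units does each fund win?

Pooled unit-bids ranked (top 5): 98 (Apex-1), 94 (Apex-2), 73 (Helix-1), 70 (Helix-2), 67 (Helix-3)
Next rejected bid: $66 (not a price — pay-as-bid).
Allocation: Apex 2, Helix 3.

Apex 2, Helix 3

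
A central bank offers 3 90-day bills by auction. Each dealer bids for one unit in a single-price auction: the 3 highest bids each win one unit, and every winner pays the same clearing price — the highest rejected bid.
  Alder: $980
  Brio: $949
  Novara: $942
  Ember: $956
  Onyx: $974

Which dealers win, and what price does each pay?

Bids ranked high→low: 980 (Alder), 974 (Onyx), 956 (Ember), 949 (Brio), 942 (Novara)
The 3 highest are Alder, Onyx, Ember.
Clearing price = highest rejected bid = $949.

Alder, Onyx, Ember; each pays $949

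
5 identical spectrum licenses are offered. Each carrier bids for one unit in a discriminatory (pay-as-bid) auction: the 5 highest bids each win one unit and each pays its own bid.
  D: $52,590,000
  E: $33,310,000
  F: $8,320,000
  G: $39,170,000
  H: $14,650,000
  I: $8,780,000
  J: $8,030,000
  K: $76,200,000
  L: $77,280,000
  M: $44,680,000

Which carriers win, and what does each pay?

Ordering the bids: 77,280,000 (L), 76,200,000 (K), 52,590,000 (D), 44,680,000 (M), 39,170,000 (G), 33,310,000 (E), 14,650,000 (H), …
The 5 highest are L, K, D, M, G.
Each winner pays its own bid: L $77,280,000, K $76,200,000, D $52,590,000, M $44,680,000, G $39,170,000.

L $77,280,000, K $76,200,000, D $52,590,000, M $44,680,000, G $39,170,000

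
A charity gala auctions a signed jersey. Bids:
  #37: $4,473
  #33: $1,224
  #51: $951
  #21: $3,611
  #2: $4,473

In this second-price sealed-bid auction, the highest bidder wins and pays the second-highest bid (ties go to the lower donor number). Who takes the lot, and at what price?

Rule: the highest bidder wins and pays the second-highest bid.
Sorting bids: 4,473 (#2) > 4,473 (#37) > 3,611 (#21) > 1,224 (#33) > 951 (#51)
#2 and #37 tie at $4,473; tie-break gives it to #2.
Second-price: #2 pays #37's bid of $4,473.

#2 pays $4,473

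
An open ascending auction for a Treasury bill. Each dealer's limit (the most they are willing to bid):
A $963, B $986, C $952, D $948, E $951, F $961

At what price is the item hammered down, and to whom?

Sorting limits: 986 (B) > 963 (A) > 961 (F) > 952 (C) > 951 (E) > 948 (D)
Once the price passes $963, only B is left; the hammer falls at A's limit of $963.

B wins at $963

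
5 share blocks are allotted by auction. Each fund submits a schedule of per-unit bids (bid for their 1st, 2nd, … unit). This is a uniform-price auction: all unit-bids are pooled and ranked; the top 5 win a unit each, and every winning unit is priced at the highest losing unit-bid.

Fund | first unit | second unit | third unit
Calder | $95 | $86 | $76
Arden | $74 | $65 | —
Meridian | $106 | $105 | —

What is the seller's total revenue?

All unit-bids, highest first — top 5: 106 (Meridian-1), 105 (Meridian-2), 95 (Calder-1), 86 (Calder-2), 76 (Calder-3)
Highest rejected unit-bid = $74.
Allocation: Calder 3, Meridian 2. Every unit priced at $74.
Revenue = 5 × 74 = $370.

Total revenue: $370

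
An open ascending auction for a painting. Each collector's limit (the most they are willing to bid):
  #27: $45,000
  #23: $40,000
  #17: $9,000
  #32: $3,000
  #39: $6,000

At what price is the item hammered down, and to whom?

#27 wins at $40,000

Sorting limits: 45,000 (#27) > 40,000 (#23) > 9,000 (#17) > 6,000 (#39) > 3,000 (#32)
#23 is the last rival to drop out, at $40,000; #27 remains and wins at that price.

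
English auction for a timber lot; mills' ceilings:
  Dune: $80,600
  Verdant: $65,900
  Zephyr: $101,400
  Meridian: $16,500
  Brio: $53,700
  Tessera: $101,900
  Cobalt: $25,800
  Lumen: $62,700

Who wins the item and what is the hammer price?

Limits ranked: 101,900 (Tessera) > 101,400 (Zephyr) > 80,600 (Dune) > 65,900 (Verdant) > 62,700 (Lumen) > 53,700 (Brio) > …
Zephyr is the last rival to drop out, at $101,400; Tessera remains and wins at that price.

Tessera wins at $101,400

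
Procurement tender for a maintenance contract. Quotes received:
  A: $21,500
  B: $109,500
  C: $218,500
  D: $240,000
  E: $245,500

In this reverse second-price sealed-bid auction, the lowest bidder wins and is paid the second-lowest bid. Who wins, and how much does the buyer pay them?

Bids ranked: 21,500 (A) < 109,500 (B) < 218,500 (C) < 240,000 (D) < 245,500 (E)
A wins with the lowest bid; price is set by the runner-up at $109,500.

A is paid $109,500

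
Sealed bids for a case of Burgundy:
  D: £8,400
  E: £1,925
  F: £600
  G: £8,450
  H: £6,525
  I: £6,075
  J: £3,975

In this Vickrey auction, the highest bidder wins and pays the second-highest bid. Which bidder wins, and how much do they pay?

G pays £8,400

Sorting bids: 8,450 (G) > 8,400 (D) > 6,525 (H) > 6,075 (I) > 3,975 (J) > 1,925 (E) > …
Second-price: G pays D's bid of £8,400.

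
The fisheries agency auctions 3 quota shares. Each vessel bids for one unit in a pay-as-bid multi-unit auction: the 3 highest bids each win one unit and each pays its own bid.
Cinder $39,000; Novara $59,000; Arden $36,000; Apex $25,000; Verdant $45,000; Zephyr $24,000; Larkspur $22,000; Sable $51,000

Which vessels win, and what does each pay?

Bids ranked high→low: 59,000 (Novara), 51,000 (Sable), 45,000 (Verdant), 39,000 (Cinder), 36,000 (Arden), …
The 3 highest are Novara, Sable, Verdant.
Each winner pays its own bid: Novara $59,000, Sable $51,000, Verdant $45,000.

Novara $59,000, Sable $51,000, Verdant $45,000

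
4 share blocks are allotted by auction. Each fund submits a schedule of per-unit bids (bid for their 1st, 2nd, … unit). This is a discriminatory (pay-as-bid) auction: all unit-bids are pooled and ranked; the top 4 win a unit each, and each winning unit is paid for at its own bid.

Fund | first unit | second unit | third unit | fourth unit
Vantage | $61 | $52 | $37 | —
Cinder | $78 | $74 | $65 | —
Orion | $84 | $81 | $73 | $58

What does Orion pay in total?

All unit-bids, highest first — top 4: 84 (Orion-1), 81 (Orion-2), 78 (Cinder-1), 74 (Cinder-2)
Next rejected bid: $73 (not a price — pay-as-bid).
Orion's winning unit-bids: 84 + 81 = $165.

Orion pays $165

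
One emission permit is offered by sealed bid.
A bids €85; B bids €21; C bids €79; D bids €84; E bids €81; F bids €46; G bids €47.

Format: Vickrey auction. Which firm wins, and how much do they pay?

Rule: the highest bidder wins and pays the second-highest bid.
Sorting bids: 85 (A) > 84 (D) > 81 (E) > 79 (C) > 47 (G) > 46 (F) > …
A is highest; pays the second-highest bid, €84.

A pays €84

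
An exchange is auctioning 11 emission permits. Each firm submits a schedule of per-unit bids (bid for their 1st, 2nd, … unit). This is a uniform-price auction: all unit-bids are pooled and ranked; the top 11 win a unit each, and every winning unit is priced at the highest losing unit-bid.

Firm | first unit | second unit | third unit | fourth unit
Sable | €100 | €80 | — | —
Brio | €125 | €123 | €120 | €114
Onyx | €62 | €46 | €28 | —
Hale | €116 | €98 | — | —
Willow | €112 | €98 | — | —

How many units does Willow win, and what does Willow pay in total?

Pooled unit-bids ranked (top 11): 125 (Brio-1), 123 (Brio-2), 120 (Brio-3), 116 (Hale-1), 114 (Brio-4), 112 (Willow-1), 100 (Sable-1), 98 (Hale-2), 98 (Willow-2), 80 (Sable-2), 62 (Onyx-1)
Highest rejected unit-bid = €46.
Willow wins 2 unit(s) at €46 each.

Willow: 2 units, pays €92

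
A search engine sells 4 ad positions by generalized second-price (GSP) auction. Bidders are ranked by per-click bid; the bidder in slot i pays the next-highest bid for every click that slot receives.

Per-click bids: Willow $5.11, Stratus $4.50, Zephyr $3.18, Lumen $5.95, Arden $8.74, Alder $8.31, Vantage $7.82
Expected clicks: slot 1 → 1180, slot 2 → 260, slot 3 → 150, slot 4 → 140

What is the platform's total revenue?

Ranked by bid: $8.74 (Arden) > $8.31 (Alder) > $7.82 (Vantage) > $5.95 (Lumen) > $5.11 (Willow) > …
Slot 1: Arden pays $8.31 × 1180 = $9805.80
Slot 2: Alder pays $7.82 × 260 = $2033.20
Slot 3: Vantage pays $5.95 × 150 = $892.50
Slot 4: Lumen pays $5.11 × 140 = $715.40
Total = $13446.90

Total revenue: $13446.90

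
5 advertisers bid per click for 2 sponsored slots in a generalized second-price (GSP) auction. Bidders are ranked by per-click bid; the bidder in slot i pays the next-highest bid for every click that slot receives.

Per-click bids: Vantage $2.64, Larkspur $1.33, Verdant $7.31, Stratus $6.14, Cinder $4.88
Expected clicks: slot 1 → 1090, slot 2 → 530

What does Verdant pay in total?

Verdant pays $6692.60

Sorting advertisers: $7.31 (Verdant) > $6.14 (Stratus) > $4.88 (Cinder) > …
Verdant holds slot 1 → pays next bid $6.14 × 1090 clicks = $6692.60.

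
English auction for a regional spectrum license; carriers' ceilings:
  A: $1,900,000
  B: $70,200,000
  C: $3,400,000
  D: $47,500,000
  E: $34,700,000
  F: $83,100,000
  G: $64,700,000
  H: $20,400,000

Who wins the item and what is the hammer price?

F wins at $70,200,000

Limits ranked: 83,100,000 (F) > 70,200,000 (B) > 64,700,000 (G) > 47,500,000 (D) > 34,700,000 (E) > 20,400,000 (H) > …
Bidding ends when B exits at $70,200,000; F takes it.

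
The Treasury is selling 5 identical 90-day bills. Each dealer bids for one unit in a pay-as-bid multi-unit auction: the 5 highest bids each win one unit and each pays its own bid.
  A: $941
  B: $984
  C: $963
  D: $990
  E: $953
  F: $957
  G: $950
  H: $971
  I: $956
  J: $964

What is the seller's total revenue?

Ordering the bids: 990 (D), 984 (B), 971 (H), 964 (J), 963 (C), 957 (F), 956 (I), …
Winners (5 units): D, B, H, J, C.
Total revenue = 990 + 984 + 971 + 964 + 963 = $4,872.

Total revenue: $4,872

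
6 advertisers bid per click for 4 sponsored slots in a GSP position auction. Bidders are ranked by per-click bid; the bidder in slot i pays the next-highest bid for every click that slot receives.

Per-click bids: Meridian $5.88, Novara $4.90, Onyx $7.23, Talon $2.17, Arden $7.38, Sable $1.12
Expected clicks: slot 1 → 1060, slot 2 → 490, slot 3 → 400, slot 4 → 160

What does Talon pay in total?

Talon pays $0.00

Sorting advertisers: $7.38 (Arden) > $7.23 (Onyx) > $5.88 (Meridian) > $4.90 (Novara) > $2.17 (Talon) > …
Talon ranks below slot 4 → no slot, pays nothing.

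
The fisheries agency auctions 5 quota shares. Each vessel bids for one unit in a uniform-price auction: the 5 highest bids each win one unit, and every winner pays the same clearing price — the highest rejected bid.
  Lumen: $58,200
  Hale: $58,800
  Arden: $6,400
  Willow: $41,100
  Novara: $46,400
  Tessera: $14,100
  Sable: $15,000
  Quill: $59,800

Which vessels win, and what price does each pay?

Ordering the bids: 59,800 (Quill), 58,800 (Hale), 58,200 (Lumen), 46,400 (Novara), 41,100 (Willow), 15,000 (Sable), 14,100 (Tessera), …
Top 5: Quill, Hale, Lumen, Novara, Willow.
Highest unsuccessful bid: $15,000 → clearing price.

Quill, Hale, Lumen, Novara, Willow; each pays $15,000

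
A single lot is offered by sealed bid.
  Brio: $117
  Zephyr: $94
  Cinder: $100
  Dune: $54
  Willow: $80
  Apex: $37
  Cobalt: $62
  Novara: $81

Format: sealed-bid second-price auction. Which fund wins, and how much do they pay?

Brio pays $100

Bids ranked: 117 (Brio) > 100 (Cinder) > 94 (Zephyr) > 81 (Novara) > 80 (Willow) > 62 (Cobalt) > …
Brio wins with the highest bid; price is set by the runner-up at $100.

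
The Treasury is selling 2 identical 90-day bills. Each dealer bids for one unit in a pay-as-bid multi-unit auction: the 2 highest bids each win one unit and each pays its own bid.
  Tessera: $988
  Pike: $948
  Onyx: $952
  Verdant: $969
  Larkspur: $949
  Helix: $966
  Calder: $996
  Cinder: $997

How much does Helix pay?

Helix pays $0

Sorting: 997 (Cinder), 996 (Calder), 988 (Tessera), 969 (Verdant), …
Winners (2 units): Cinder, Calder.
Helix does not win → $0.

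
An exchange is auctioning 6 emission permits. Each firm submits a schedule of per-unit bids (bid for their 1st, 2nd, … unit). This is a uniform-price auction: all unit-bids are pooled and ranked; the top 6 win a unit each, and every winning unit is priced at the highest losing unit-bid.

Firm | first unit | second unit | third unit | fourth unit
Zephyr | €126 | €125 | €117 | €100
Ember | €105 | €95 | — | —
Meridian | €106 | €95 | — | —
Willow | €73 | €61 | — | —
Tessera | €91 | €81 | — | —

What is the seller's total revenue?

Merging the schedules and taking the best 6: 126 (Zephyr-1), 125 (Zephyr-2), 117 (Zephyr-3), 106 (Meridian-1), 105 (Ember-1), 100 (Zephyr-4)
First bid not allocated: €95.
Allocation: Ember 1, Meridian 1, Zephyr 4. Every unit priced at €95.
Revenue = 6 × 95 = €570.

Total revenue: €570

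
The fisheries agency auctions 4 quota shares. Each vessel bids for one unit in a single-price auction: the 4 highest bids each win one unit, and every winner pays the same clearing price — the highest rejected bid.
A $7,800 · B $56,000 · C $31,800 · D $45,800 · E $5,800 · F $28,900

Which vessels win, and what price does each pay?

Ordering the bids: 56,000 (B), 45,800 (D), 31,800 (C), 28,900 (F), 7,800 (A), 5,800 (E)
Winners (4 units): B, D, C, F.
First losing bid is A's $7,800, which sets the uniform price.

B, D, C, F; each pays $7,800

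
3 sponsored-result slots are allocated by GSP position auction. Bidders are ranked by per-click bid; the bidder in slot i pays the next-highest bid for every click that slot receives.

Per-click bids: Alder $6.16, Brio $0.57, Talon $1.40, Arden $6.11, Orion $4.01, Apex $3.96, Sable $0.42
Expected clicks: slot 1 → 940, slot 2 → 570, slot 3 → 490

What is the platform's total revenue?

Total revenue: $9969.50

Ranked by bid: $6.16 (Alder) > $6.11 (Arden) > $4.01 (Orion) > $3.96 (Apex) > …
Slot 1: Alder pays $6.11 × 940 = $5743.40
Slot 2: Arden pays $4.01 × 570 = $2285.70
Slot 3: Orion pays $3.96 × 490 = $1940.40
Total = $9969.50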